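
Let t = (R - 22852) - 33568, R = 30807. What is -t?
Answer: 25613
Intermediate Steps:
t = -25613 (t = (30807 - 22852) - 33568 = 7955 - 33568 = -25613)
-t = -1*(-25613) = 25613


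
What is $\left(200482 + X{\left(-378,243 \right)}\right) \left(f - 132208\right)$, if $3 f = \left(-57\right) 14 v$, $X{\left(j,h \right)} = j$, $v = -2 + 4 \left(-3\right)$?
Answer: $-25710162336$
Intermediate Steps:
$v = -14$ ($v = -2 - 12 = -14$)
$f = 3724$ ($f = \frac{\left(-57\right) 14 \left(-14\right)}{3} = \frac{\left(-798\right) \left(-14\right)}{3} = \frac{1}{3} \cdot 11172 = 3724$)
$\left(200482 + X{\left(-378,243 \right)}\right) \left(f - 132208\right) = \left(200482 - 378\right) \left(3724 - 132208\right) = 200104 \left(-128484\right) = -25710162336$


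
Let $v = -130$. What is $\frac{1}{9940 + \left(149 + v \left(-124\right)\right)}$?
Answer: $\frac{1}{26209} \approx 3.8155 \cdot 10^{-5}$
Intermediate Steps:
$\frac{1}{9940 + \left(149 + v \left(-124\right)\right)} = \frac{1}{9940 + \left(149 - -16120\right)} = \frac{1}{9940 + \left(149 + 16120\right)} = \frac{1}{9940 + 16269} = \frac{1}{26209}$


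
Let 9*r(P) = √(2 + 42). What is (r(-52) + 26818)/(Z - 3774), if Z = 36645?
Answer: 26818/32871 + 2*√11/295839 ≈ 0.81588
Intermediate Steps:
r(P) = 2*√11/9 (r(P) = √(2 + 42)/9 = √44/9 = (2*√11)/9 = 2*√11/9)
(r(-52) + 26818)/(Z - 3774) = (2*√11/9 + 26818)/(36645 - 3774) = (26818 + 2*√11/9)/32871 = (26818 + 2*√11/9)*(1/32871) = 26818/32871 + 2*√11/295839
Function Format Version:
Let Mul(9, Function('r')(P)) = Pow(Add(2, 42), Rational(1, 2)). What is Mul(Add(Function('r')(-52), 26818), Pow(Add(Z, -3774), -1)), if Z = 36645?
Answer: Add(Rational(26818, 32871), Mul(Rational(2, 295839), Pow(11, Rational(1, 2)))) ≈ 0.81588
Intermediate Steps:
Function('r')(P) = Mul(Rational(2, 9), Pow(11, Rational(1, 2))) (Function('r')(P) = Mul(Rational(1, 9), Pow(Add(2, 42), Rational(1, 2))) = Mul(Rational(1, 9), Pow(44, Rational(1, 2))) = Mul(Rational(1, 9), Mul(2, Pow(11, Rational(1, 2)))) = Mul(Rational(2, 9), Pow(11, Rational(1, 2))))
Mul(Add(Function('r')(-52), 26818), Pow(Add(Z, -3774), -1)) = Mul(Add(Mul(Rational(2, 9), Pow(11, Rational(1, 2))), 26818), Pow(Add(36645, -3774), -1)) = Mul(Add(26818, Mul(Rational(2, 9), Pow(11, Rational(1, 2)))), Pow(32871, -1)) = Mul(Add(26818, Mul(Rational(2, 9), Pow(11, Rational(1, 2)))), Rational(1, 32871)) = Add(Rational(26818, 32871), Mul(Rational(2, 295839), Pow(11, Rational(1, 2))))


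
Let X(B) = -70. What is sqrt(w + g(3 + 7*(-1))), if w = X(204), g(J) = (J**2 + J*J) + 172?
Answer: sqrt(134) ≈ 11.576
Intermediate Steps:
g(J) = 172 + 2*J**2 (g(J) = (J**2 + J**2) + 172 = 2*J**2 + 172 = 172 + 2*J**2)
w = -70
sqrt(w + g(3 + 7*(-1))) = sqrt(-70 + (172 + 2*(3 + 7*(-1))**2)) = sqrt(-70 + (172 + 2*(3 - 7)**2)) = sqrt(-70 + (172 + 2*(-4)**2)) = sqrt(-70 + (172 + 2*16)) = sqrt(-70 + (172 + 32)) = sqrt(-70 + 204) = sqrt(134)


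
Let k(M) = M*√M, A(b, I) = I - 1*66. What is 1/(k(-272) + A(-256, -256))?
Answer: I/(2*(-161*I + 544*√17)) ≈ -1.5919e-5 + 0.00022178*I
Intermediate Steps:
A(b, I) = -66 + I (A(b, I) = I - 66 = -66 + I)
k(M) = M^(3/2)
1/(k(-272) + A(-256, -256)) = 1/((-272)^(3/2) + (-66 - 256)) = 1/(-1088*I*√17 - 322) = 1/(-322 - 1088*I*√17)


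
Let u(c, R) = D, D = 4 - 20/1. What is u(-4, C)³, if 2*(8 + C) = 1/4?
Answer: -4096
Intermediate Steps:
C = -63/8 (C = -8 + (½)/4 = -8 + (½)*(¼) = -8 + ⅛ = -63/8 ≈ -7.8750)
D = -16 (D = 4 - 20 = -16)
u(c, R) = -16
u(-4, C)³ = (-16)³ = -4096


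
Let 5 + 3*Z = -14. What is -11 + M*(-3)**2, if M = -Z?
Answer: 46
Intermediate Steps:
Z = -19/3 (Z = -5/3 + (1/3)*(-14) = -5/3 - 14/3 = -19/3 ≈ -6.3333)
M = 19/3 (M = -1*(-19/3) = 19/3 ≈ 6.3333)
-11 + M*(-3)**2 = -11 + (19/3)*(-3)**2 = -11 + (19/3)*9 = -11 + 57 = 46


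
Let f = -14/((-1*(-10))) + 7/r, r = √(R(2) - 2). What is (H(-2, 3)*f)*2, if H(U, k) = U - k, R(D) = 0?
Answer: 14 + 35*I*√2 ≈ 14.0 + 49.497*I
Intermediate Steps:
r = I*√2 (r = √(0 - 2) = √(-2) = I*√2 ≈ 1.4142*I)
f = -7/5 - 7*I*√2/2 (f = -14/((-1*(-10))) + 7/((I*√2)) = -14/10 + 7*(-I*√2/2) = -14*⅒ - 7*I*√2/2 = -7/5 - 7*I*√2/2 ≈ -1.4 - 4.9497*I)
(H(-2, 3)*f)*2 = ((-2 - 1*3)*(-7/5 - 7*I*√2/2))*2 = ((-2 - 3)*(-7/5 - 7*I*√2/2))*2 = -5*(-7/5 - 7*I*√2/2)*2 = (7 + 35*I*√2/2)*2 = 14 + 35*I*√2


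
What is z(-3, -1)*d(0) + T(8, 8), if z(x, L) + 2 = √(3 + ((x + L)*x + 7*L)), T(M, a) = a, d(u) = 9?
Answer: -10 + 18*√2 ≈ 15.456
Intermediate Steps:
z(x, L) = -2 + √(3 + 7*L + x*(L + x)) (z(x, L) = -2 + √(3 + ((x + L)*x + 7*L)) = -2 + √(3 + ((L + x)*x + 7*L)) = -2 + √(3 + (x*(L + x) + 7*L)) = -2 + √(3 + (7*L + x*(L + x))) = -2 + √(3 + 7*L + x*(L + x)))
z(-3, -1)*d(0) + T(8, 8) = (-2 + √(3 + (-3)² + 7*(-1) - 1*(-3)))*9 + 8 = (-2 + √(3 + 9 - 7 + 3))*9 + 8 = (-2 + √8)*9 + 8 = (-2 + 2*√2)*9 + 8 = (-18 + 18*√2) + 8 = -10 + 18*√2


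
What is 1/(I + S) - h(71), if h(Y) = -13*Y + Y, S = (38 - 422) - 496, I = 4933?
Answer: 3453157/4053 ≈ 852.00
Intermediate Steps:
S = -880 (S = -384 - 496 = -880)
h(Y) = -12*Y
1/(I + S) - h(71) = 1/(4933 - 880) - (-12)*71 = 1/4053 - 1*(-852) = 1/4053 + 852 = 3453157/4053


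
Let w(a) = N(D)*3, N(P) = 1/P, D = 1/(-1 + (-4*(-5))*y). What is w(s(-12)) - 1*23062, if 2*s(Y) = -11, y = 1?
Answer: -23005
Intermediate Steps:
s(Y) = -11/2 (s(Y) = (½)*(-11) = -11/2)
D = 1/19 (D = 1/(-1 - 4*(-5)*1) = 1/(-1 + 20*1) = 1/(-1 + 20) = 1/19 ≈ 0.052632)
w(a) = 57 (w(a) = 3/(1/19) = 19*3 = 57)
w(s(-12)) - 1*23062 = 57 - 1*23062 = 57 - 23062 = -23005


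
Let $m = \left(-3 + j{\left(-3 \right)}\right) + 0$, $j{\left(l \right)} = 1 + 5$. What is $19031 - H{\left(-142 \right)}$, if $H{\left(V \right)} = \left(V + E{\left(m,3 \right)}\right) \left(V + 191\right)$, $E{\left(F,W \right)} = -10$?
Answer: $26479$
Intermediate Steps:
$j{\left(l \right)} = 6$
$m = 3$ ($m = \left(-3 + 6\right) + 0 = 3 + 0 = 3$)
$H{\left(V \right)} = \left(-10 + V\right) \left(191 + V\right)$ ($H{\left(V \right)} = \left(V - 10\right) \left(V + 191\right) = \left(-10 + V\right) \left(191 + V\right)$)
$19031 - H{\left(-142 \right)} = 19031 - \left(-1910 + \left(-142\right)^{2} + 181 \left(-142\right)\right) = 19031 - \left(-1910 + 20164 - 25702\right) = 19031 - -7448 = 19031 + 7448 = 26479$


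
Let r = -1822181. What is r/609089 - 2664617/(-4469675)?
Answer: -6521567957262/2722429876075 ≈ -2.3955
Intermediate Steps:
r/609089 - 2664617/(-4469675) = -1822181/609089 - 2664617/(-4469675) = -1822181*1/609089 - 2664617*(-1/4469675) = -1822181/609089 + 2664617/4469675 = -6521567957262/2722429876075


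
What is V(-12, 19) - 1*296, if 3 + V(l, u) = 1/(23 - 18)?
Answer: -1494/5 ≈ -298.80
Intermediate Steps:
V(l, u) = -14/5 (V(l, u) = -3 + 1/(23 - 18) = -3 + 1/5 = -3 + ⅕ = -14/5)
V(-12, 19) - 1*296 = -14/5 - 1*296 = -14/5 - 296 = -1494/5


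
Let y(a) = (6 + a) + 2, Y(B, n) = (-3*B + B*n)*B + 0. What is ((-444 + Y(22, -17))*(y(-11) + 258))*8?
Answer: -20652960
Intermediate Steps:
Y(B, n) = B*(-3*B + B*n) (Y(B, n) = B*(-3*B + B*n) + 0 = B*(-3*B + B*n))
y(a) = 8 + a
((-444 + Y(22, -17))*(y(-11) + 258))*8 = ((-444 + 22²*(-3 - 17))*((8 - 11) + 258))*8 = ((-444 + 484*(-20))*(-3 + 258))*8 = ((-444 - 9680)*255)*8 = -10124*255*8 = -2581620*8 = -20652960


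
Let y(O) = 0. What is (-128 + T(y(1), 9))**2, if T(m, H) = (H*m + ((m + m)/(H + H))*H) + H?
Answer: 14161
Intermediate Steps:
T(m, H) = H + m + H*m (T(m, H) = (H*m + ((2*m)/((2*H)))*H) + H = (H*m + ((2*m)*(1/(2*H)))*H) + H = (H*m + (m/H)*H) + H = (H*m + m) + H = (m + H*m) + H = H + m + H*m)
(-128 + T(y(1), 9))**2 = (-128 + (9 + 0 + 9*0))**2 = (-128 + (9 + 0 + 0))**2 = (-128 + 9)**2 = (-119)**2 = 14161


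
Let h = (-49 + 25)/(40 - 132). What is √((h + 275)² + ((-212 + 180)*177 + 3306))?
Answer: √38834179/23 ≈ 270.94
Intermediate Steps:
h = 6/23 (h = -24/(-92) = -24*(-1/92) = 6/23 ≈ 0.26087)
√((h + 275)² + ((-212 + 180)*177 + 3306)) = √((6/23 + 275)² + ((-212 + 180)*177 + 3306)) = √((6331/23)² + (-32*177 + 3306)) = √(40081561/529 + (-5664 + 3306)) = √(40081561/529 - 2358) = √(38834179/529) = √38834179/23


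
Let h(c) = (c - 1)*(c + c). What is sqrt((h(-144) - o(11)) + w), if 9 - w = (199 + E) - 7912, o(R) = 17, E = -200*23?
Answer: sqrt(54065) ≈ 232.52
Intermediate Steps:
E = -4600
h(c) = 2*c*(-1 + c) (h(c) = (-1 + c)*(2*c) = 2*c*(-1 + c))
w = 12322 (w = 9 - ((199 - 4600) - 7912) = 9 - (-4401 - 7912) = 9 - 1*(-12313) = 9 + 12313 = 12322)
sqrt((h(-144) - o(11)) + w) = sqrt((2*(-144)*(-1 - 144) - 1*17) + 12322) = sqrt((2*(-144)*(-145) - 17) + 12322) = sqrt((41760 - 17) + 12322) = sqrt(41743 + 12322) = sqrt(54065)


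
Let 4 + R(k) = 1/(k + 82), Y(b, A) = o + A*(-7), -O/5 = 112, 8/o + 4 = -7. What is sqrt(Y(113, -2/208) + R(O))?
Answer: I*sqrt(87129545074)/136708 ≈ 2.1592*I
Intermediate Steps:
o = -8/11 (o = 8/(-4 - 7) = 8/(-11) = 8*(-1/11) = -8/11 ≈ -0.72727)
O = -560 (O = -5*112 = -560)
Y(b, A) = -8/11 - 7*A (Y(b, A) = -8/11 + A*(-7) = -8/11 - 7*A)
R(k) = -4 + 1/(82 + k) (R(k) = -4 + 1/(k + 82) = -4 + 1/(82 + k))
sqrt(Y(113, -2/208) + R(O)) = sqrt((-8/11 - (-14)/208) + (-327 - 4*(-560))/(82 - 560)) = sqrt((-8/11 - (-14)/208) + (-327 + 2240)/(-478)) = sqrt((-8/11 - 7*(-1/104)) - 1/478*1913) = sqrt((-8/11 + 7/104) - 1913/478) = sqrt(-755/1144 - 1913/478) = sqrt(-1274681/273416) = I*sqrt(87129545074)/136708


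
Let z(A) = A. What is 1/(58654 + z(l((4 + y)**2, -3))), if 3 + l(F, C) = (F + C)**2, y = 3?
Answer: 1/60767 ≈ 1.6456e-5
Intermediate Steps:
l(F, C) = -3 + (C + F)**2 (l(F, C) = -3 + (F + C)**2 = -3 + (C + F)**2)
1/(58654 + z(l((4 + y)**2, -3))) = 1/(58654 + (-3 + (-3 + (4 + 3)**2)**2)) = 1/(58654 + (-3 + (-3 + 7**2)**2)) = 1/(58654 + (-3 + (-3 + 49)**2)) = 1/(58654 + (-3 + 46**2)) = 1/(58654 + (-3 + 2116)) = 1/(58654 + 2113) = 1/60767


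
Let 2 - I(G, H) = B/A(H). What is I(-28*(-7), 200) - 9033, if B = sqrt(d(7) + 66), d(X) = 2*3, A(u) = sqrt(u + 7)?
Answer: -9031 - 2*sqrt(46)/23 ≈ -9031.6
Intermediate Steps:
A(u) = sqrt(7 + u)
d(X) = 6
B = 6*sqrt(2) (B = sqrt(6 + 66) = sqrt(72) = 6*sqrt(2) ≈ 8.4853)
I(G, H) = 2 - 6*sqrt(2)/sqrt(7 + H) (I(G, H) = 2 - 6*sqrt(2)/(sqrt(7 + H)) = 2 - 6*sqrt(2)/sqrt(7 + H))
I(-28*(-7), 200) - 9033 = (2 - 6*sqrt(2)/sqrt(7 + 200)) - 9033 = (2 - 6*sqrt(2)/sqrt(207)) - 9033 = (2 - 6*sqrt(2)*sqrt(23)/69) - 9033 = (2 - 2*sqrt(46)/23) - 9033 = -9031 - 2*sqrt(46)/23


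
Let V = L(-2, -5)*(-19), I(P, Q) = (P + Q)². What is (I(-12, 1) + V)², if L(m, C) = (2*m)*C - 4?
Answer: 33489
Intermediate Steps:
L(m, C) = -4 + 2*C*m (L(m, C) = 2*C*m - 4 = -4 + 2*C*m)
V = -304 (V = (-4 + 2*(-5)*(-2))*(-19) = (-4 + 20)*(-19) = 16*(-19) = -304)
(I(-12, 1) + V)² = ((-12 + 1)² - 304)² = ((-11)² - 304)² = (121 - 304)² = (-183)² = 33489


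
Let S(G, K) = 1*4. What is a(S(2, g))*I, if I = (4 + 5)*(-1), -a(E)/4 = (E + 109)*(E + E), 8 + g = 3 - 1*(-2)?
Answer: 32544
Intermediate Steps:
g = -3 (g = -8 + (3 - 1*(-2)) = -8 + (3 + 2) = -8 + 5 = -3)
S(G, K) = 4
a(E) = -8*E*(109 + E) (a(E) = -4*(E + 109)*(E + E) = -4*(109 + E)*2*E = -8*E*(109 + E))
I = -9 (I = 9*(-1) = -9)
a(S(2, g))*I = -8*4*(109 + 4)*(-9) = -8*4*113*(-9) = -3616*(-9) = 32544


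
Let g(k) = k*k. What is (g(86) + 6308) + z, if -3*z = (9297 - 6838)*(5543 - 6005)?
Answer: 392390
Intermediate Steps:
g(k) = k**2
z = 378686 (z = -(9297 - 6838)*(5543 - 6005)/3 = -2459*(-462)/3 = -1/3*(-1136058) = 378686)
(g(86) + 6308) + z = (86**2 + 6308) + 378686 = (7396 + 6308) + 378686 = 13704 + 378686 = 392390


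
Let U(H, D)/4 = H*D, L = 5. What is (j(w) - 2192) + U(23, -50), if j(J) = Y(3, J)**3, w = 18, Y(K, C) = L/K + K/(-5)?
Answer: -22918904/3375 ≈ -6790.8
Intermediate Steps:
Y(K, C) = 5/K - K/5 (Y(K, C) = 5/K + K/(-5) = 5/K + K*(-1/5) = 5/K - K/5)
U(H, D) = 4*D*H (U(H, D) = 4*(H*D) = 4*(D*H) = 4*D*H)
j(J) = 4096/3375 (j(J) = (5/3 - 1/5*3)**3 = (5*(1/3) - 3/5)**3 = (5/3 - 3/5)**3 = (16/15)**3 = 4096/3375)
(j(w) - 2192) + U(23, -50) = (4096/3375 - 2192) + 4*(-50)*23 = -7393904/3375 - 4600 = -22918904/3375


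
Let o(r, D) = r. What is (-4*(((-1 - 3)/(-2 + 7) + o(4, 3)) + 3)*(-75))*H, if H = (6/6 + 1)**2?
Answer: 7440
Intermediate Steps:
H = 4 (H = (6*(1/6) + 1)**2 = (1 + 1)**2 = 2**2 = 4)
(-4*(((-1 - 3)/(-2 + 7) + o(4, 3)) + 3)*(-75))*H = (-4*(((-1 - 3)/(-2 + 7) + 4) + 3)*(-75))*4 = (-4*((-4/5 + 4) + 3)*(-75))*4 = (-4*(16/5 + 3)*(-75))*4 = (-4*31/5*(-75))*4 = -124/5*(-75)*4 = 1860*4 = 7440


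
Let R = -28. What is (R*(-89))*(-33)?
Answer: -82236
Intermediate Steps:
(R*(-89))*(-33) = -28*(-89)*(-33) = 2492*(-33) = -82236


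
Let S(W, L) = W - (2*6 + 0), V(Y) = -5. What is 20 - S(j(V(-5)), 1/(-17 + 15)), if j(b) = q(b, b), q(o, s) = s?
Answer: 37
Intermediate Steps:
j(b) = b
S(W, L) = -12 + W (S(W, L) = W - (12 + 0) = W - 1*12 = W - 12 = -12 + W)
20 - S(j(V(-5)), 1/(-17 + 15)) = 20 - (-12 - 5) = 20 - 1*(-17) = 20 + 17 = 37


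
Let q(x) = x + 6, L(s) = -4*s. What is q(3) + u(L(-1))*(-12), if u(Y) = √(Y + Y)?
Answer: 9 - 24*√2 ≈ -24.941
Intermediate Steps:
u(Y) = √2*√Y (u(Y) = √(2*Y) = √2*√Y)
q(x) = 6 + x
q(3) + u(L(-1))*(-12) = (6 + 3) + (√2*√(-4*(-1)))*(-12) = 9 + (√2*√4)*(-12) = 9 + (√2*2)*(-12) = 9 + (2*√2)*(-12) = 9 - 24*√2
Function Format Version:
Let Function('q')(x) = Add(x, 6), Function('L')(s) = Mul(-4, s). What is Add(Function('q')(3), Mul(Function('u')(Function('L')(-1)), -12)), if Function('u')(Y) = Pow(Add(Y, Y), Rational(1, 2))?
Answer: Add(9, Mul(-24, Pow(2, Rational(1, 2)))) ≈ -24.941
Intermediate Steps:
Function('u')(Y) = Mul(Pow(2, Rational(1, 2)), Pow(Y, Rational(1, 2))) (Function('u')(Y) = Pow(Mul(2, Y), Rational(1, 2)) = Mul(Pow(2, Rational(1, 2)), Pow(Y, Rational(1, 2))))
Function('q')(x) = Add(6, x)
Add(Function('q')(3), Mul(Function('u')(Function('L')(-1)), -12)) = Add(Add(6, 3), Mul(Mul(Pow(2, Rational(1, 2)), Pow(Mul(-4, -1), Rational(1, 2))), -12)) = Add(9, Mul(Mul(Pow(2, Rational(1, 2)), Pow(4, Rational(1, 2))), -12)) = Add(9, Mul(Mul(Pow(2, Rational(1, 2)), 2), -12)) = Add(9, Mul(Mul(2, Pow(2, Rational(1, 2))), -12)) = Add(9, Mul(-24, Pow(2, Rational(1, 2))))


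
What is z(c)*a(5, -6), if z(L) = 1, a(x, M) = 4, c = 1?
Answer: 4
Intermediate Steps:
z(c)*a(5, -6) = 1*4 = 4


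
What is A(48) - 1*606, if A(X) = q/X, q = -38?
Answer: -14563/24 ≈ -606.79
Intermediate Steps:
A(X) = -38/X
A(48) - 1*606 = -38/48 - 1*606 = -38*1/48 - 606 = -19/24 - 606 = -14563/24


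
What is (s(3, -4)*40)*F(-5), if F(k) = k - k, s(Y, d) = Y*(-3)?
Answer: 0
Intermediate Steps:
s(Y, d) = -3*Y
F(k) = 0
(s(3, -4)*40)*F(-5) = (-3*3*40)*0 = -9*40*0 = -360*0 = 0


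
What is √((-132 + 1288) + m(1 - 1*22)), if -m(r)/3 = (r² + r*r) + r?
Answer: I*√1427 ≈ 37.776*I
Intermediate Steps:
m(r) = -6*r² - 3*r (m(r) = -3*((r² + r*r) + r) = -3*((r² + r²) + r) = -3*(2*r² + r) = -3*(r + 2*r²) = -6*r² - 3*r)
√((-132 + 1288) + m(1 - 1*22)) = √((-132 + 1288) - 3*(1 - 1*22)*(1 + 2*(1 - 1*22))) = √(1156 - 3*(1 - 22)*(1 + 2*(1 - 22))) = √(1156 - 3*(-21)*(1 + 2*(-21))) = √(1156 - 3*(-21)*(1 - 42)) = √(1156 - 3*(-21)*(-41)) = √(1156 - 2583) = √(-1427) = I*√1427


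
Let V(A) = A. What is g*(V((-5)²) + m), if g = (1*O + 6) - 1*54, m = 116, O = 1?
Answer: -6627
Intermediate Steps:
g = -47 (g = (1*1 + 6) - 1*54 = (1 + 6) - 54 = 7 - 54 = -47)
g*(V((-5)²) + m) = -47*((-5)² + 116) = -47*(25 + 116) = -47*141 = -6627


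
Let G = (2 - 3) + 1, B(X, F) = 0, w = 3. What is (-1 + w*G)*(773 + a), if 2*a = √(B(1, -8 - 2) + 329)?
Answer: -773 - √329/2 ≈ -782.07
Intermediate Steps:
G = 0 (G = -1 + 1 = 0)
a = √329/2 (a = √(0 + 329)/2 = √329/2 ≈ 9.0692)
(-1 + w*G)*(773 + a) = (-1 + 3*0)*(773 + √329/2) = (-1 + 0)*(773 + √329/2) = -(773 + √329/2) = -773 - √329/2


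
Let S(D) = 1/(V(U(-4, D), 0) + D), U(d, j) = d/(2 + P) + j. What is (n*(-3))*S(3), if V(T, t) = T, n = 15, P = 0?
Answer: -45/4 ≈ -11.250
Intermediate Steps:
U(d, j) = j + d/2 (U(d, j) = d/(2 + 0) + j = d/2 + j = j + d/2)
S(D) = 1/(-2 + 2*D) (S(D) = 1/((D + (½)*(-4)) + D) = 1/((D - 2) + D) = 1/((-2 + D) + D) = 1/(-2 + 2*D))
(n*(-3))*S(3) = (15*(-3))*(1/(2*(-1 + 3))) = -45/(2*2) = -45*¼ = -45/4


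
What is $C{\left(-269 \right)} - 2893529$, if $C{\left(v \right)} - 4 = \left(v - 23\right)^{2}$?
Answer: $-2808261$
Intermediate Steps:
$C{\left(v \right)} = 4 + \left(-23 + v\right)^{2}$ ($C{\left(v \right)} = 4 + \left(v - 23\right)^{2} = 4 + \left(-23 + v\right)^{2}$)
$C{\left(-269 \right)} - 2893529 = \left(4 + \left(-23 - 269\right)^{2}\right) - 2893529 = \left(4 + \left(-292\right)^{2}\right) - 2893529 = \left(4 + 85264\right) - 2893529 = 85268 - 2893529 = -2808261$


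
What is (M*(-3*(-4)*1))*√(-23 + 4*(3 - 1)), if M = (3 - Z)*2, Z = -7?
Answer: 240*I*√15 ≈ 929.52*I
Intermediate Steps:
M = 20 (M = (3 - 1*(-7))*2 = (3 + 7)*2 = 10*2 = 20)
(M*(-3*(-4)*1))*√(-23 + 4*(3 - 1)) = (20*(-3*(-4)*1))*√(-23 + 4*(3 - 1)) = (20*(12*1))*√(-23 + 4*2) = (20*12)*√(-23 + 8) = 240*√(-15) = 240*(I*√15) = 240*I*√15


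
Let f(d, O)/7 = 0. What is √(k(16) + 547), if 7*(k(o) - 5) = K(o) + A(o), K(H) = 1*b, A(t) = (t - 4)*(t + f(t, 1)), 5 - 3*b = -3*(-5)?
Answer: √255318/21 ≈ 24.061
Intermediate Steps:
f(d, O) = 0 (f(d, O) = 7*0 = 0)
b = -10/3 (b = 5/3 - (-1)*(-5) = 5/3 - ⅓*15 = 5/3 - 5 = -10/3 ≈ -3.3333)
A(t) = t*(-4 + t) (A(t) = (t - 4)*(t + 0) = (-4 + t)*t = t*(-4 + t))
K(H) = -10/3 (K(H) = 1*(-10/3) = -10/3)
k(o) = 95/21 + o*(-4 + o)/7 (k(o) = 5 + (-10/3 + o*(-4 + o))/7 = 5 + (-10/21 + o*(-4 + o)/7) = 95/21 + o*(-4 + o)/7)
√(k(16) + 547) = √((95/21 - 4/7*16 + (⅐)*16²) + 547) = √((95/21 - 64/7 + (⅐)*256) + 547) = √((95/21 - 64/7 + 256/7) + 547) = √(671/21 + 547) = √(12158/21) = √255318/21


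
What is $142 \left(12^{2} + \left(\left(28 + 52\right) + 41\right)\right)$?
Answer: $37630$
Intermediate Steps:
$142 \left(12^{2} + \left(\left(28 + 52\right) + 41\right)\right) = 142 \left(144 + \left(80 + 41\right)\right) = 142 \left(144 + 121\right) = 142 \cdot 265 = 37630$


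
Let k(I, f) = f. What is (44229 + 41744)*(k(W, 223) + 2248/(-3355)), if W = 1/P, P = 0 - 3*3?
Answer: 64128722241/3355 ≈ 1.9114e+7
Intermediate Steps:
P = -9 (P = 0 - 9 = -9)
W = -⅑ (W = 1/(-9) = -⅑ ≈ -0.11111)
(44229 + 41744)*(k(W, 223) + 2248/(-3355)) = (44229 + 41744)*(223 + 2248/(-3355)) = 85973*(223 + 2248*(-1/3355)) = 85973*(223 - 2248/3355) = 85973*(745917/3355) = 64128722241/3355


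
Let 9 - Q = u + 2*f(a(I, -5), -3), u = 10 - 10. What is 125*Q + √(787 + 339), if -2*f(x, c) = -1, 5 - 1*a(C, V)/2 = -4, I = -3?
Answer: 1000 + √1126 ≈ 1033.6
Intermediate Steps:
a(C, V) = 18 (a(C, V) = 10 - 2*(-4) = 10 + 8 = 18)
f(x, c) = ½ (f(x, c) = -½*(-1) = ½)
u = 0
Q = 8 (Q = 9 - (0 + 2*(½)) = 9 - (0 + 1) = 9 - 1*1 = 9 - 1 = 8)
125*Q + √(787 + 339) = 125*8 + √(787 + 339) = 1000 + √1126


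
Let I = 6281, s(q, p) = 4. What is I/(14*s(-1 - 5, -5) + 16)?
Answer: 6281/72 ≈ 87.236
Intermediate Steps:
I/(14*s(-1 - 5, -5) + 16) = 6281/(14*4 + 16) = 6281/(56 + 16) = 6281/72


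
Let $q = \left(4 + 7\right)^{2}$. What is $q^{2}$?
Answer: $14641$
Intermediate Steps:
$q = 121$ ($q = 11^{2} = 121$)
$q^{2} = 121^{2} = 14641$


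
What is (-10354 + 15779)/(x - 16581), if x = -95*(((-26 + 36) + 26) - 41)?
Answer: -5425/16106 ≈ -0.33683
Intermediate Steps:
x = 475 (x = -95*((10 + 26) - 41) = -95*(36 - 41) = -95*(-5) = 475)
(-10354 + 15779)/(x - 16581) = (-10354 + 15779)/(475 - 16581) = 5425/(-16106) = 5425*(-1/16106) = -5425/16106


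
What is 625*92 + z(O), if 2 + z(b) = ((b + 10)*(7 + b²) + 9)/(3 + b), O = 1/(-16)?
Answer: 692137887/12032 ≈ 57525.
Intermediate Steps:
O = -1/16 ≈ -0.062500
z(b) = -2 + (9 + (7 + b²)*(10 + b))/(3 + b) (z(b) = -2 + ((b + 10)*(7 + b²) + 9)/(3 + b) = -2 + ((10 + b)*(7 + b²) + 9)/(3 + b) = -2 + ((7 + b²)*(10 + b) + 9)/(3 + b) = -2 + (9 + (7 + b²)*(10 + b))/(3 + b))
625*92 + z(O) = 625*92 + (73 + (-1/16)³ + 5*(-1/16) + 10*(-1/16)²)/(3 - 1/16) = 57500 + (73 - 1/4096 - 5/16 + 10*(1/256))/(47/16) = 57500 + 16*(73 - 1/4096 - 5/16 + 5/128)/47 = 57500 + (16/47)*(297887/4096) = 57500 + 297887/12032 = 692137887/12032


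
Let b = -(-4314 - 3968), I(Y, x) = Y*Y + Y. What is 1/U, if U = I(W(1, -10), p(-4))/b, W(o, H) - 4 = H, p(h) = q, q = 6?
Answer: 4141/15 ≈ 276.07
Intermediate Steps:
p(h) = 6
W(o, H) = 4 + H
I(Y, x) = Y + Y² (I(Y, x) = Y² + Y = Y + Y²)
b = 8282 (b = -1*(-8282) = 8282)
U = 15/4141 (U = ((4 - 10)*(1 + (4 - 10)))/8282 = -6*(1 - 6)*(1/8282) = -6*(-5)*(1/8282) = 30*(1/8282) = 15/4141 ≈ 0.0036223)
1/U = 1/(15/4141) = 4141/15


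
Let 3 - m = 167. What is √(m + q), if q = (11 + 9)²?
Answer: 2*√59 ≈ 15.362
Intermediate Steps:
m = -164 (m = 3 - 1*167 = 3 - 167 = -164)
q = 400 (q = 20² = 400)
√(m + q) = √(-164 + 400) = √236 = 2*√59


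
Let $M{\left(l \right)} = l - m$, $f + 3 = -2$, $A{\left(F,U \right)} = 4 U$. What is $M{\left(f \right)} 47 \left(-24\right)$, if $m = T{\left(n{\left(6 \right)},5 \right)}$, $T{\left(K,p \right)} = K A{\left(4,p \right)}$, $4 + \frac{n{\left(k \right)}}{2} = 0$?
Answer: $-174840$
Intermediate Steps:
$n{\left(k \right)} = -8$ ($n{\left(k \right)} = -8 + 2 \cdot 0 = -8 + 0 = -8$)
$T{\left(K,p \right)} = 4 K p$ ($T{\left(K,p \right)} = K 4 p = 4 K p$)
$m = -160$ ($m = 4 \left(-8\right) 5 = -160$)
$f = -5$ ($f = -3 - 2 = -5$)
$M{\left(l \right)} = 160 + l$ ($M{\left(l \right)} = l - -160 = l + 160 = 160 + l$)
$M{\left(f \right)} 47 \left(-24\right) = \left(160 - 5\right) 47 \left(-24\right) = 155 \cdot 47 \left(-24\right) = 7285 \left(-24\right) = -174840$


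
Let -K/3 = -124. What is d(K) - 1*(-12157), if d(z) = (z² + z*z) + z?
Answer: 289297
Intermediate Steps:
K = 372 (K = -3*(-124) = 372)
d(z) = z + 2*z² (d(z) = (z² + z²) + z = 2*z² + z = z + 2*z²)
d(K) - 1*(-12157) = 372*(1 + 2*372) - 1*(-12157) = 372*(1 + 744) + 12157 = 372*745 + 12157 = 277140 + 12157 = 289297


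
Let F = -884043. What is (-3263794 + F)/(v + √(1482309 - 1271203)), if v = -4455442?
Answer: 9240223589477/9925481602129 + 4147837*√211106/19850963204258 ≈ 0.93106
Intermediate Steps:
(-3263794 + F)/(v + √(1482309 - 1271203)) = (-3263794 - 884043)/(-4455442 + √(1482309 - 1271203)) = -4147837/(-4455442 + √211106)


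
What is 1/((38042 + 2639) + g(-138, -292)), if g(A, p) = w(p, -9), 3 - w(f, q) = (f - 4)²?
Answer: -1/46932 ≈ -2.1307e-5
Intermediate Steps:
w(f, q) = 3 - (-4 + f)² (w(f, q) = 3 - (f - 4)² = 3 - (-4 + f)²)
g(A, p) = 3 - (-4 + p)²
1/((38042 + 2639) + g(-138, -292)) = 1/((38042 + 2639) + (3 - (-4 - 292)²)) = 1/(40681 + (3 - 1*(-296)²)) = 1/(40681 + (3 - 1*87616)) = 1/(40681 + (3 - 87616)) = 1/(40681 - 87613) = 1/(-46932) = -1/46932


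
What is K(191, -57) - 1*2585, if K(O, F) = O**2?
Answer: 33896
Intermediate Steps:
K(191, -57) - 1*2585 = 191**2 - 1*2585 = 36481 - 2585 = 33896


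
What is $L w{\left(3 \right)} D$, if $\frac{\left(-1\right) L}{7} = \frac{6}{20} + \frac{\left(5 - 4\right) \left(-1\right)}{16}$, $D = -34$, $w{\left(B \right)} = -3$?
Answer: $- \frac{6783}{40} \approx -169.57$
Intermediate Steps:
$L = - \frac{133}{80}$ ($L = - 7 \left(\frac{6}{20} + \frac{\left(5 - 4\right) \left(-1\right)}{16}\right) = - 7 \left(6 \cdot \frac{1}{20} + 1 \left(-1\right) \frac{1}{16}\right) = - 7 \left(\frac{3}{10} - \frac{1}{16}\right) = \left(-7\right) \frac{19}{80} = - \frac{133}{80} \approx -1.6625$)
$L w{\left(3 \right)} D = \left(- \frac{133}{80}\right) \left(-3\right) \left(-34\right) = \frac{399}{80} \left(-34\right) = - \frac{6783}{40}$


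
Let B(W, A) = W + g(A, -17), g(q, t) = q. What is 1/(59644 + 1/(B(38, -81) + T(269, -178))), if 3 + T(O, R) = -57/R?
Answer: 8131/484965186 ≈ 1.6766e-5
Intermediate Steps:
T(O, R) = -3 - 57/R
B(W, A) = A + W (B(W, A) = W + A = A + W)
1/(59644 + 1/(B(38, -81) + T(269, -178))) = 1/(59644 + 1/((-81 + 38) + (-3 - 57/(-178)))) = 1/(59644 + 1/(-43 + (-3 - 57*(-1/178)))) = 1/(59644 + 1/(-43 + (-3 + 57/178))) = 1/(59644 + 1/(-43 - 477/178)) = 1/(59644 + 1/(-8131/178)) = 1/(59644 - 178/8131) = 1/(484965186/8131) = 8131/484965186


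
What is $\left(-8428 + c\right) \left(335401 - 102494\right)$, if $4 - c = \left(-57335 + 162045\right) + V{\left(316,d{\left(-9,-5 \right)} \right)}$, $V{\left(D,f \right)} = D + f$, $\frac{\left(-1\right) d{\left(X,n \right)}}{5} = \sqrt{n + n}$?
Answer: $-26423299150 + 1164535 i \sqrt{10} \approx -2.6423 \cdot 10^{10} + 3.6826 \cdot 10^{6} i$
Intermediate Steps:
$d{\left(X,n \right)} = - 5 \sqrt{2} \sqrt{n}$ ($d{\left(X,n \right)} = - 5 \sqrt{n + n} = - 5 \sqrt{2 n} = - 5 \sqrt{2} \sqrt{n}$)
$c = -105022 + 5 i \sqrt{10}$ ($c = 4 - \left(\left(-57335 + 162045\right) + \left(316 - 5 \sqrt{2} \sqrt{-5}\right)\right) = 4 - \left(104710 + \left(316 - 5 \sqrt{2} i \sqrt{5}\right)\right) = 4 - \left(104710 + \left(316 - 5 i \sqrt{10}\right)\right) = 4 - \left(105026 - 5 i \sqrt{10}\right) = -105022 + 5 i \sqrt{10} \approx -1.0502 \cdot 10^{5} + 15.811 i$)
$\left(-8428 + c\right) \left(335401 - 102494\right) = \left(-8428 - \left(105022 - 5 i \sqrt{10}\right)\right) \left(335401 - 102494\right) = \left(-113450 + 5 i \sqrt{10}\right) 232907 = -26423299150 + 1164535 i \sqrt{10}$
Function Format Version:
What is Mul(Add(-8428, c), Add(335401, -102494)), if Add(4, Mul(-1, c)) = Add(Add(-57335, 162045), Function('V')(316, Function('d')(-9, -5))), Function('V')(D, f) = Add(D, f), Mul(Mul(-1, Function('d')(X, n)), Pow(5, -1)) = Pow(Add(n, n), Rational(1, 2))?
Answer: Add(-26423299150, Mul(1164535, I, Pow(10, Rational(1, 2)))) ≈ Add(-2.6423e+10, Mul(3.6826e+6, I))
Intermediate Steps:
Function('d')(X, n) = Mul(-5, Pow(2, Rational(1, 2)), Pow(n, Rational(1, 2))) (Function('d')(X, n) = Mul(-5, Pow(Add(n, n), Rational(1, 2))) = Mul(-5, Pow(Mul(2, n), Rational(1, 2))) = Mul(-5, Mul(Pow(2, Rational(1, 2)), Pow(n, Rational(1, 2)))) = Mul(-5, Pow(2, Rational(1, 2)), Pow(n, Rational(1, 2))))
c = Add(-105022, Mul(5, I, Pow(10, Rational(1, 2)))) (c = Add(4, Mul(-1, Add(Add(-57335, 162045), Add(316, Mul(-5, Pow(2, Rational(1, 2)), Pow(-5, Rational(1, 2))))))) = Add(4, Mul(-1, Add(104710, Add(316, Mul(-5, Pow(2, Rational(1, 2)), Mul(I, Pow(5, Rational(1, 2)))))))) = Add(4, Mul(-1, Add(104710, Add(316, Mul(-5, I, Pow(10, Rational(1, 2))))))) = Add(4, Mul(-1, Add(105026, Mul(-5, I, Pow(10, Rational(1, 2)))))) = Add(4, Add(-105026, Mul(5, I, Pow(10, Rational(1, 2))))) = Add(-105022, Mul(5, I, Pow(10, Rational(1, 2)))) ≈ Add(-1.0502e+5, Mul(15.811, I)))
Mul(Add(-8428, c), Add(335401, -102494)) = Mul(Add(-8428, Add(-105022, Mul(5, I, Pow(10, Rational(1, 2))))), Add(335401, -102494)) = Mul(Add(-113450, Mul(5, I, Pow(10, Rational(1, 2)))), 232907) = Add(-26423299150, Mul(1164535, I, Pow(10, Rational(1, 2))))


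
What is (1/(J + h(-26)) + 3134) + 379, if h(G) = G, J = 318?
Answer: 1025797/292 ≈ 3513.0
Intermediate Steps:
(1/(J + h(-26)) + 3134) + 379 = (1/(318 - 26) + 3134) + 379 = (1/292 + 3134) + 379 = 915129/292 + 379 = 1025797/292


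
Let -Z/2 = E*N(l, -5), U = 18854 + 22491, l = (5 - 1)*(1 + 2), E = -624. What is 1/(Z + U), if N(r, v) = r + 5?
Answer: 1/62561 ≈ 1.5984e-5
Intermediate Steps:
l = 12 (l = 4*3 = 12)
U = 41345
N(r, v) = 5 + r
Z = 21216 (Z = -(-1248)*(5 + 12) = -(-1248)*17 = -2*(-10608) = 21216)
1/(Z + U) = 1/(21216 + 41345) = 1/62561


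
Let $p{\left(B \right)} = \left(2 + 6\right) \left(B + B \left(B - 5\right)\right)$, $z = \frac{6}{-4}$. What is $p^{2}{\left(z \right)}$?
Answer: $4356$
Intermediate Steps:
$z = - \frac{3}{2}$ ($z = 6 \left(- \frac{1}{4}\right) = - \frac{3}{2} \approx -1.5$)
$p{\left(B \right)} = 8 B + 8 B \left(-5 + B\right)$ ($p{\left(B \right)} = 8 \left(B + B \left(-5 + B\right)\right) = 8 B + 8 B \left(-5 + B\right)$)
$p^{2}{\left(z \right)} = \left(8 \left(- \frac{3}{2}\right) \left(-4 - \frac{3}{2}\right)\right)^{2} = \left(8 \left(- \frac{3}{2}\right) \left(- \frac{11}{2}\right)\right)^{2} = 66^{2} = 4356$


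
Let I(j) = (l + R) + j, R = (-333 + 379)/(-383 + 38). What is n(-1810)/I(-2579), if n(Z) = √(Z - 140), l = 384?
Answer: -75*I*√78/32927 ≈ -0.020117*I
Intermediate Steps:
R = -2/15 (R = 46/(-345) = 46*(-1/345) = -2/15 ≈ -0.13333)
n(Z) = √(-140 + Z)
I(j) = 5758/15 + j (I(j) = (384 - 2/15) + j = 5758/15 + j)
n(-1810)/I(-2579) = √(-140 - 1810)/(5758/15 - 2579) = √(-1950)/(-32927/15) = (5*I*√78)*(-15/32927) = -75*I*√78/32927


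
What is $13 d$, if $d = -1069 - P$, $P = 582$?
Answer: $-21463$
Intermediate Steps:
$d = -1651$ ($d = -1069 - 582 = -1651$)
$13 d = 13 \left(-1651\right) = -21463$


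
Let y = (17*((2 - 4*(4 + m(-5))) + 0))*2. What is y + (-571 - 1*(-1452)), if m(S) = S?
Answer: 1085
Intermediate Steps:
y = 204 (y = (17*((2 - 4*(4 - 5)) + 0))*2 = (17*((2 - 4*(-1)) + 0))*2 = (17*((2 + 4) + 0))*2 = (17*(6 + 0))*2 = (17*6)*2 = 102*2 = 204)
y + (-571 - 1*(-1452)) = 204 + (-571 - 1*(-1452)) = 204 + (-571 + 1452) = 204 + 881 = 1085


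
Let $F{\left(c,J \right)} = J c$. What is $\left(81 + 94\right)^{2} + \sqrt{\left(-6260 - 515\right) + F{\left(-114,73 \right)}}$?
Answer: $30625 + i \sqrt{15097} \approx 30625.0 + 122.87 i$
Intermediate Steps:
$\left(81 + 94\right)^{2} + \sqrt{\left(-6260 - 515\right) + F{\left(-114,73 \right)}} = \left(81 + 94\right)^{2} + \sqrt{\left(-6260 - 515\right) + 73 \left(-114\right)} = 175^{2} + \sqrt{\left(-6260 - 515\right) - 8322} = 30625 + \sqrt{-6775 - 8322} = 30625 + \sqrt{-15097} = 30625 + i \sqrt{15097}$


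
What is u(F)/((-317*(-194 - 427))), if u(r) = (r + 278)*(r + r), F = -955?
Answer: 1293070/196857 ≈ 6.5686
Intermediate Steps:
u(r) = 2*r*(278 + r) (u(r) = (278 + r)*(2*r) = 2*r*(278 + r))
u(F)/((-317*(-194 - 427))) = (2*(-955)*(278 - 955))/((-317*(-194 - 427))) = (2*(-955)*(-677))/((-317*(-621))) = 1293070/196857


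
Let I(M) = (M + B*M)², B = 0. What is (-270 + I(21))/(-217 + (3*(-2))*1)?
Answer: -171/223 ≈ -0.76682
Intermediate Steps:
I(M) = M² (I(M) = (M + 0*M)² = (M + 0)² = M²)
(-270 + I(21))/(-217 + (3*(-2))*1) = (-270 + 21²)/(-217 + (3*(-2))*1) = (-270 + 441)/(-217 - 6*1) = 171/(-217 - 6) = 171/(-223) = 171*(-1/223) = -171/223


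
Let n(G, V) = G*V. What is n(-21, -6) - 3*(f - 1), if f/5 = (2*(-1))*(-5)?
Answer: -21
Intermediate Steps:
f = 50 (f = 5*((2*(-1))*(-5)) = 5*(-2*(-5)) = 5*10 = 50)
n(-21, -6) - 3*(f - 1) = -21*(-6) - 3*(50 - 1) = 126 - 3*49 = 126 - 147 = -21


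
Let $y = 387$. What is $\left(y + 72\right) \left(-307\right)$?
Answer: $-140913$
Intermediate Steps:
$\left(y + 72\right) \left(-307\right) = \left(387 + 72\right) \left(-307\right) = 459 \left(-307\right) = -140913$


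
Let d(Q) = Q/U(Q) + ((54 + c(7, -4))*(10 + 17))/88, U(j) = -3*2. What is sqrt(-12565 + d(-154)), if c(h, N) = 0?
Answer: I*sqrt(54549165)/66 ≈ 111.91*I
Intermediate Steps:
U(j) = -6
d(Q) = 729/44 - Q/6 (d(Q) = Q/(-6) + ((54 + 0)*(10 + 17))/88 = Q*(-1/6) + (54*27)*(1/88) = -Q/6 + 1458*(1/88) = -Q/6 + 729/44 = 729/44 - Q/6)
sqrt(-12565 + d(-154)) = sqrt(-12565 + (729/44 - 1/6*(-154))) = sqrt(-12565 + (729/44 + 77/3)) = sqrt(-12565 + 5575/132) = sqrt(-1653005/132) = I*sqrt(54549165)/66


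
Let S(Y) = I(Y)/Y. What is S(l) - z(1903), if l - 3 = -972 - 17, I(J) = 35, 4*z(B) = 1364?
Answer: -336261/986 ≈ -341.04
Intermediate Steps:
z(B) = 341 (z(B) = (1/4)*1364 = 341)
l = -986 (l = 3 + (-972 - 17) = 3 - 989 = -986)
S(Y) = 35/Y
S(l) - z(1903) = 35/(-986) - 1*341 = 35*(-1/986) - 341 = -35/986 - 341 = -336261/986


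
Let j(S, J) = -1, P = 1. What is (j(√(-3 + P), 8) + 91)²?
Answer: 8100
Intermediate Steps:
(j(√(-3 + P), 8) + 91)² = (-1 + 91)² = 90² = 8100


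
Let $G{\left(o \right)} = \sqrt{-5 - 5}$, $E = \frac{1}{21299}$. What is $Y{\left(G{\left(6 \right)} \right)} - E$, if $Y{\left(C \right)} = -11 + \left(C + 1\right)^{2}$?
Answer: $- \frac{425981}{21299} + 2 i \sqrt{10} \approx -20.0 + 6.3246 i$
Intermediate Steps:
$E = \frac{1}{21299} \approx 4.6951 \cdot 10^{-5}$
$G{\left(o \right)} = i \sqrt{10}$ ($G{\left(o \right)} = \sqrt{-10} = i \sqrt{10}$)
$Y{\left(C \right)} = -11 + \left(1 + C\right)^{2}$
$Y{\left(G{\left(6 \right)} \right)} - E = \left(-11 + \left(1 + i \sqrt{10}\right)^{2}\right) - \frac{1}{21299} = - \frac{234290}{21299} + \left(1 + i \sqrt{10}\right)^{2}$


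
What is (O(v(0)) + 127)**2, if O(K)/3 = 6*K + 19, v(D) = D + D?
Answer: 33856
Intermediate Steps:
v(D) = 2*D
O(K) = 57 + 18*K (O(K) = 3*(6*K + 19) = 3*(19 + 6*K) = 57 + 18*K)
(O(v(0)) + 127)**2 = ((57 + 18*(2*0)) + 127)**2 = ((57 + 18*0) + 127)**2 = ((57 + 0) + 127)**2 = (57 + 127)**2 = 184**2 = 33856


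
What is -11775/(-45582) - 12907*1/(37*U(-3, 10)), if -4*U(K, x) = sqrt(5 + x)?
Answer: 3925/15194 + 51628*sqrt(15)/555 ≈ 360.54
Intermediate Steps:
U(K, x) = -sqrt(5 + x)/4
-11775/(-45582) - 12907*1/(37*U(-3, 10)) = -11775/(-45582) - 12907*(-4/(37*sqrt(5 + 10))) = -11775*(-1/45582) - 12907*(-4*sqrt(15)/555) = 3925/15194 - 12907*(-4*sqrt(15)/555) = 3925/15194 - (-51628)*sqrt(15)/555 = 3925/15194 + 51628*sqrt(15)/555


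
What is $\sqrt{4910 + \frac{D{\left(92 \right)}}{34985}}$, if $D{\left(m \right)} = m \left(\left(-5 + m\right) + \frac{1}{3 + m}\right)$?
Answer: $\frac{577 \sqrt{6516599974}}{664715} \approx 70.073$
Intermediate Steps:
$D{\left(m \right)} = m \left(-5 + m + \frac{1}{3 + m}\right)$
$\sqrt{4910 + \frac{D{\left(92 \right)}}{34985}} = \sqrt{4910 + \frac{92 \frac{1}{3 + 92} \left(-14 + 92^{2} - 184\right)}{34985}} = \sqrt{4910 + \frac{92 \left(-14 + 8464 - 184\right)}{95} \cdot \frac{1}{34985}} = \sqrt{4910 + 92 \cdot \frac{1}{95} \cdot 8266 \cdot \frac{1}{34985}} = \sqrt{4910 + \frac{760472}{95} \cdot \frac{1}{34985}} = \sqrt{4910 + \frac{760472}{3323575}} = \sqrt{\frac{16319513722}{3323575}} = \frac{577 \sqrt{6516599974}}{664715}$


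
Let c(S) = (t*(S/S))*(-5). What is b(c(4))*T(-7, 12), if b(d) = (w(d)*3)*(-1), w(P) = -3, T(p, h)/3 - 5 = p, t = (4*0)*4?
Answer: -54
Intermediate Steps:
t = 0 (t = 0*4 = 0)
T(p, h) = 15 + 3*p
c(S) = 0 (c(S) = (0*(S/S))*(-5) = (0*1)*(-5) = 0*(-5) = 0)
b(d) = 9 (b(d) = -3*3*(-1) = -9*(-1) = 9)
b(c(4))*T(-7, 12) = 9*(15 + 3*(-7)) = 9*(15 - 21) = 9*(-6) = -54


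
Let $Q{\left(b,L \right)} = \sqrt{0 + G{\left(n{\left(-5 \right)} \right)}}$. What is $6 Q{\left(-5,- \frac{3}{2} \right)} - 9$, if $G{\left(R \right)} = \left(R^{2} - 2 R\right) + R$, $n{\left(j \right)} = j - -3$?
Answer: $-9 + 6 \sqrt{6} \approx 5.6969$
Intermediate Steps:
$n{\left(j \right)} = 3 + j$ ($n{\left(j \right)} = j + 3 = 3 + j$)
$G{\left(R \right)} = R^{2} - R$
$Q{\left(b,L \right)} = \sqrt{6}$ ($Q{\left(b,L \right)} = \sqrt{0 + \left(3 - 5\right) \left(-1 + \left(3 - 5\right)\right)} = \sqrt{0 - 2 \left(-1 - 2\right)} = \sqrt{0 - -6} = \sqrt{0 + 6} = \sqrt{6}$)
$6 Q{\left(-5,- \frac{3}{2} \right)} - 9 = 6 \sqrt{6} - 9 = -9 + 6 \sqrt{6}$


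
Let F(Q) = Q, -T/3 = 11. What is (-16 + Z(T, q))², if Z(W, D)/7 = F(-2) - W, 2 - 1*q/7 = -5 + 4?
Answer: 40401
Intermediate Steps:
T = -33 (T = -3*11 = -33)
q = 21 (q = 14 - 7*(-5 + 4) = 14 - 7*(-1) = 14 + 7 = 21)
Z(W, D) = -14 - 7*W (Z(W, D) = 7*(-2 - W) = -14 - 7*W)
(-16 + Z(T, q))² = (-16 + (-14 - 7*(-33)))² = (-16 + (-14 + 231))² = (-16 + 217)² = 201² = 40401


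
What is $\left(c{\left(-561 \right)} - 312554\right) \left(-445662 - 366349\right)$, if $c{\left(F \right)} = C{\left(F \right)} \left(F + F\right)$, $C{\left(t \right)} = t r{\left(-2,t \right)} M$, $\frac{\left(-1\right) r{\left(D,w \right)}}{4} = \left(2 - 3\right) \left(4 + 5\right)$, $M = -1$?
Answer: $18653895089126$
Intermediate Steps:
$r{\left(D,w \right)} = 36$ ($r{\left(D,w \right)} = - 4 \left(2 - 3\right) \left(4 + 5\right) = - 4 \left(\left(-1\right) 9\right) = \left(-4\right) \left(-9\right) = 36$)
$C{\left(t \right)} = - 36 t$ ($C{\left(t \right)} = t 36 \left(-1\right) = 36 t \left(-1\right) = - 36 t$)
$c{\left(F \right)} = - 72 F^{2}$ ($c{\left(F \right)} = - 36 F \left(F + F\right) = - 36 F 2 F = - 72 F^{2}$)
$\left(c{\left(-561 \right)} - 312554\right) \left(-445662 - 366349\right) = \left(- 72 \left(-561\right)^{2} - 312554\right) \left(-445662 - 366349\right) = \left(\left(-72\right) 314721 - 312554\right) \left(-812011\right) = \left(-22659912 - 312554\right) \left(-812011\right) = \left(-22972466\right) \left(-812011\right) = 18653895089126$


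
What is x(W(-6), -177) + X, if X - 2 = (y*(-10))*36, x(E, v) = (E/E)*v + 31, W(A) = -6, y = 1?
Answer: -504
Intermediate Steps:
x(E, v) = 31 + v (x(E, v) = 1*v + 31 = v + 31 = 31 + v)
X = -358 (X = 2 + (1*(-10))*36 = 2 - 10*36 = 2 - 360 = -358)
x(W(-6), -177) + X = (31 - 177) - 358 = -146 - 358 = -504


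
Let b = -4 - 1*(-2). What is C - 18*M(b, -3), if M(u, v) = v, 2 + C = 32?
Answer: 84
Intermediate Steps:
C = 30 (C = -2 + 32 = 30)
b = -2 (b = -4 + 2 = -2)
C - 18*M(b, -3) = 30 - 18*(-3) = 30 + 54 = 84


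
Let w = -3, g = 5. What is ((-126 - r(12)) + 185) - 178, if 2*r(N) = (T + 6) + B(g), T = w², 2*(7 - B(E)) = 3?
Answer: -517/4 ≈ -129.25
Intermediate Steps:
B(E) = 11/2 (B(E) = 7 - ½*3 = 7 - 3/2 = 11/2)
T = 9 (T = (-3)² = 9)
r(N) = 41/4 (r(N) = ((9 + 6) + 11/2)/2 = (15 + 11/2)/2 = (½)*(41/2) = 41/4)
((-126 - r(12)) + 185) - 178 = ((-126 - 1*41/4) + 185) - 178 = ((-126 - 41/4) + 185) - 178 = (-545/4 + 185) - 178 = 195/4 - 178 = -517/4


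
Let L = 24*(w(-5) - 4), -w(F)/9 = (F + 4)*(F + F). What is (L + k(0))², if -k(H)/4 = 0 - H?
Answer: 5089536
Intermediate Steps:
w(F) = -18*F*(4 + F) (w(F) = -9*(F + 4)*(F + F) = -9*(4 + F)*2*F = -18*F*(4 + F))
k(H) = 4*H (k(H) = -4*(0 - H) = -(-4)*H = 4*H)
L = -2256 (L = 24*(-18*(-5)*(4 - 5) - 4) = 24*(-18*(-5)*(-1) - 4) = 24*(-90 - 4) = 24*(-94) = -2256)
(L + k(0))² = (-2256 + 4*0)² = (-2256 + 0)² = (-2256)² = 5089536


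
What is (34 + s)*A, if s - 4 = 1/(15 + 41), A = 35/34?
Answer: 10645/272 ≈ 39.136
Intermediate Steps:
A = 35/34 (A = 35*(1/34) = 35/34 ≈ 1.0294)
s = 225/56 (s = 4 + 1/(15 + 41) = 4 + 1/56 = 225/56 ≈ 4.0179)
(34 + s)*A = (34 + 225/56)*(35/34) = (2129/56)*(35/34) = 10645/272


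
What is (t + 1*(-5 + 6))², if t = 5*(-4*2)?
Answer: 1521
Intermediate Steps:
t = -40 (t = 5*(-8) = -40)
(t + 1*(-5 + 6))² = (-40 + 1*(-5 + 6))² = (-40 + 1*1)² = (-40 + 1)² = (-39)² = 1521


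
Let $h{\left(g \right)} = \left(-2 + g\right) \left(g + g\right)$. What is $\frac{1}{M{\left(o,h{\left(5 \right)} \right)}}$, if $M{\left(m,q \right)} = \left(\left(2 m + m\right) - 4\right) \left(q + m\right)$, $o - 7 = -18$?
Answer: $- \frac{1}{703} \approx -0.0014225$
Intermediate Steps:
$o = -11$ ($o = 7 - 18 = -11$)
$h{\left(g \right)} = 2 g \left(-2 + g\right)$ ($h{\left(g \right)} = \left(-2 + g\right) 2 g = 2 g \left(-2 + g\right)$)
$M{\left(m,q \right)} = \left(-4 + 3 m\right) \left(m + q\right)$ ($M{\left(m,q \right)} = \left(3 m - 4\right) \left(m + q\right) = \left(-4 + 3 m\right) \left(m + q\right)$)
$\frac{1}{M{\left(o,h{\left(5 \right)} \right)}} = \frac{1}{\left(-4\right) \left(-11\right) - 4 \cdot 2 \cdot 5 \left(-2 + 5\right) + 3 \left(-11\right)^{2} + 3 \left(-11\right) 2 \cdot 5 \left(-2 + 5\right)} = \frac{1}{44 - 4 \cdot 2 \cdot 5 \cdot 3 + 3 \cdot 121 + 3 \left(-11\right) 2 \cdot 5 \cdot 3} = \frac{1}{44 - 120 + 363 + 3 \left(-11\right) 30} = \frac{1}{44 - 120 + 363 - 990} = \frac{1}{-703} = - \frac{1}{703}$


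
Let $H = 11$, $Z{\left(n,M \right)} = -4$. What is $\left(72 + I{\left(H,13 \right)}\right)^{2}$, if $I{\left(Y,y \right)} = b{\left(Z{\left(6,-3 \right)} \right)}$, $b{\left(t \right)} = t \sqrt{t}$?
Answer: $5120 - 1152 i \approx 5120.0 - 1152.0 i$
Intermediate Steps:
$b{\left(t \right)} = t^{\frac{3}{2}}$
$I{\left(Y,y \right)} = - 8 i$ ($I{\left(Y,y \right)} = \left(-4\right)^{\frac{3}{2}} = - 8 i$)
$\left(72 + I{\left(H,13 \right)}\right)^{2} = \left(72 - 8 i\right)^{2}$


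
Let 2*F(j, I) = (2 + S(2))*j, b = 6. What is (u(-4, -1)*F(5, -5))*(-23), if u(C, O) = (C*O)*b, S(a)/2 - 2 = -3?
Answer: 0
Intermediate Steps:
S(a) = -2 (S(a) = 4 + 2*(-3) = 4 - 6 = -2)
F(j, I) = 0 (F(j, I) = ((2 - 2)*j)/2 = (0*j)/2 = (½)*0 = 0)
u(C, O) = 6*C*O (u(C, O) = (C*O)*6 = 6*C*O)
(u(-4, -1)*F(5, -5))*(-23) = ((6*(-4)*(-1))*0)*(-23) = (24*0)*(-23) = 0*(-23) = 0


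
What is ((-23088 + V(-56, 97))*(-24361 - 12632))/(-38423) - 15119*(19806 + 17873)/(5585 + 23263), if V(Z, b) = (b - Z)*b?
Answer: -2789942622421/100766064 ≈ -27687.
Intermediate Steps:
V(Z, b) = b*(b - Z)
((-23088 + V(-56, 97))*(-24361 - 12632))/(-38423) - 15119*(19806 + 17873)/(5585 + 23263) = ((-23088 + 97*(97 - 1*(-56)))*(-24361 - 12632))/(-38423) - 15119*(19806 + 17873)/(5585 + 23263) = ((-23088 + 97*(97 + 56))*(-36993))*(-1/38423) - 15119/(28848/37679) = ((-23088 + 97*153)*(-36993))*(-1/38423) - 15119/(28848*(1/37679)) = ((-23088 + 14841)*(-36993))*(-1/38423) - 15119/28848/37679 = -8247*(-36993)*(-1/38423) - 15119*37679/28848 = 305081271*(-1/38423) - 569668801/28848 = -27734661/3493 - 569668801/28848 = -2789942622421/100766064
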